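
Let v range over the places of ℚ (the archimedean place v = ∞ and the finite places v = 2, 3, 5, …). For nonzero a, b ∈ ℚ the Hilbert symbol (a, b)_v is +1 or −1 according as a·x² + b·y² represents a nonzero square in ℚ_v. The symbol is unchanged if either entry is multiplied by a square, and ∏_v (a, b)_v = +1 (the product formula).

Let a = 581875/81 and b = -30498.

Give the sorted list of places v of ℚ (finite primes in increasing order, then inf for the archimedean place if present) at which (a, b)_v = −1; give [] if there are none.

[13, 23]

Mod squares: a ≡ 19, b ≡ -30498. Check v ∈ {∞, 2, 3, 5, 7, 13, 17, 19, 23}.
v=3: a=3^-4·(≡1), b=3^1·(≡1) mod 3; (1|3)=+1, (1|3)=+1; (−1)^{-4·1·1}·(+1)^1·(+1)^-4 = +1.
v=17: a=17^0·(≡13), b=17^1·(≡8) mod 17; (13|17)=+1, (8|17)=+1; (−1)^{0·1·8}·(+1)^1·(+1)^0 = +1.
v=∞: 19 > 0 and -30498 < 0  ⇒  (a,b)_∞ = +1.
v=5: a=5^4·(≡1), b=5^0·(≡2) mod 5; (1|5)=+1, (2|5)=-1; (−1)^{4·0·2}·(+1)^0·(-1)^4 = +1.
v=7: a=7^2·(≡6), b=7^0·(≡1) mod 7; (6|7)=-1, (1|7)=+1; (−1)^{2·0·3}·(-1)^0·(+1)^2 = +1.
v=13: a=13^0·(≡7), b=13^1·(≡7) mod 13; (7|13)=-1, (7|13)=-1; (−1)^{0·1·6}·(-1)^1·(-1)^0 = -1.
v=2: v_2(a)=0, v_2(b)=1; units ≡ 3, 7 (mod 8); ε·ε+αω+βω = 1·1+0·0+1·1 ≡ 0  ⇒  (a,b)_2 = +1.
v=23: a=23^0·(≡19), b=23^1·(≡8) mod 23; (19|23)=-1, (8|23)=+1; (−1)^{0·1·11}·(-1)^1·(+1)^0 = -1.
v=19: a=19^1·(≡7), b=19^0·(≡16) mod 19; (7|19)=+1, (16|19)=+1; (−1)^{1·0·9}·(+1)^0·(+1)^1 = +1.
Ram(19, -30498) = {13, 23}; no ℚ_13-point on the conic.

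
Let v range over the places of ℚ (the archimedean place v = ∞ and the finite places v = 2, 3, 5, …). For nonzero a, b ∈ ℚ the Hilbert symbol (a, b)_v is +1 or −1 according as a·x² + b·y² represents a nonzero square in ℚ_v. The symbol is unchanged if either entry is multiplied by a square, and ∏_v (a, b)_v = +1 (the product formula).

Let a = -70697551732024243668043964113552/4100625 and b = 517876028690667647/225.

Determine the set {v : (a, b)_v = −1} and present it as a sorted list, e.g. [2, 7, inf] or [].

[2, 7, 13, 17]

(a, b) ≡ (-60697, 5423) mod (ℚ^×)²; places V = {2, 3, 5, 7, 11, 13, 17, 23, 29, ∞}.
(a,b)_7: α=7, u≡4; β=4, v≡3 (mod 7); (4|7)=+1, (3|7)=-1; sign (−1)^0·+1^4·-1^7 = -1.
(a,b)_2: α=4, β=0; u≡7, v≡7 (mod 8); ε(u)ε(v)=1·1, αω(v)=4·0, βω(u)=0·0; sum ≡ 1  ⇒  -1.
(a,b)_11: α=2, u≡5; β=1, v≡9 (mod 11); (5|11)=+1, (9|11)=+1; sign (−1)^0·+1^1·+1^2 = +1.
(a,b)_5: α=-4, u≡3; β=-2, v≡3 (mod 5); (3|5)=-1, (3|5)=-1; sign (−1)^0·-1^-2·-1^-4 = +1.
(a,b)_∞: sgn(-60697)=−, sgn(5423)=+, so +1.
(a,b)_17: α=2, u≡5; β=1, v≡9 (mod 17); (5|17)=-1, (9|17)=+1; sign (−1)^0·-1^1·+1^2 = -1.
(a,b)_23: α=7, u≡16; β=4, v≡16 (mod 23); (16|23)=+1, (16|23)=+1; sign (−1)^0·+1^4·+1^7 = +1.
(a,b)_13: α=3, u≡11; β=2, v≡11 (mod 13); (11|13)=-1, (11|13)=-1; sign (−1)^0·-1^2·-1^3 = -1.
(a,b)_3: α=-8, u≡2; β=-2, v≡2 (mod 3); (2|3)=-1, (2|3)=-1; sign (−1)^0·-1^-2·-1^-8 = +1.
(a,b)_29: α=5, u≡24; β=3, v≡25 (mod 29); (24|29)=+1, (25|29)=+1; sign (−1)^0·+1^3·+1^5 = +1.
|Ram(-60697, 5423)| = 4, even; anisotropic at {2, 7, 13, 17}.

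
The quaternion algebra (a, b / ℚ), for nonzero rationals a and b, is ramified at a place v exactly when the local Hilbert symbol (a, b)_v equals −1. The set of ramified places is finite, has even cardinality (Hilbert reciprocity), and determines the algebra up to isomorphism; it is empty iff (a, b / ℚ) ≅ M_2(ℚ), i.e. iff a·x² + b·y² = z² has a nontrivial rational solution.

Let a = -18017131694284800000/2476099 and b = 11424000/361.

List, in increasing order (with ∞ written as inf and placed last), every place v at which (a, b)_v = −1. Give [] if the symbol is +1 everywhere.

Mod squares: a ≡ -327845, b ≡ 1785. Check v ∈ {∞, 2, 3, 5, 7, 11, 17, 19, 29}.
v=29: a=29^1·(≡22), b=29^0·(≡9) mod 29; (22|29)=+1, (9|29)=+1; (−1)^{1·0·14}·(+1)^0·(+1)^1 = +1.
v=17: a=17^3·(≡11), b=17^1·(≡6) mod 17; (11|17)=-1, (6|17)=-1; (−1)^{3·1·8}·(-1)^1·(-1)^3 = +1.
v=11: a=11^2·(≡10), b=11^0·(≡3) mod 11; (10|11)=-1, (3|11)=+1; (−1)^{2·0·5}·(-1)^0·(+1)^2 = +1.
v=5: a=5^5·(≡1), b=5^3·(≡2) mod 5; (1|5)=+1, (2|5)=-1; (−1)^{5·3·2}·(+1)^3·(-1)^5 = -1.
v=19: a=19^-5·(≡9), b=19^-2·(≡3) mod 19; (9|19)=+1, (3|19)=-1; (−1)^{-5·-2·9}·(+1)^-2·(-1)^-5 = -1.
v=2: v_2(a)=16, v_2(b)=8; units ≡ 3, 1 (mod 8); ε·ε+αω+βω = 1·0+16·0+8·1 ≡ 0  ⇒  (a,b)_2 = +1.
v=7: a=7^1·(≡4), b=7^1·(≡5) mod 7; (4|7)=+1, (5|7)=-1; (−1)^{1·1·3}·(+1)^1·(-1)^1 = +1.
v=∞: -327845 < 0 and 1785 > 0  ⇒  (a,b)_∞ = +1.
v=3: a=3^6·(≡1), b=3^1·(≡1) mod 3; (1|3)=+1, (1|3)=+1; (−1)^{6·1·1}·(+1)^1·(+1)^6 = +1.
|Ram(-327845, 1785)| = 2, even; anisotropic at {5, 19}.

[5, 19]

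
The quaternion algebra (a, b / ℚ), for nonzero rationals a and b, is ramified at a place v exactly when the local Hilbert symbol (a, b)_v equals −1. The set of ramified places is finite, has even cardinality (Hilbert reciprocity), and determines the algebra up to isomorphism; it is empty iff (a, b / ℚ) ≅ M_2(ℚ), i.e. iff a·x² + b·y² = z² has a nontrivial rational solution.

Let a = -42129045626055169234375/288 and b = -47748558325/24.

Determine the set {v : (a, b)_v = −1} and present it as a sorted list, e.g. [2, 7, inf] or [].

[13, 17, 23, inf]

Mod squares: a ≡ -782, b ≡ -78. Check v ∈ {∞, 2, 3, 5, 13, 17, 23, 31}.
v=∞: -782 < 0 and -78 < 0  ⇒  (a,b)_∞ = -1.
v=13: a=13^2·(≡8), b=13^1·(≡7) mod 13; (8|13)=-1, (7|13)=-1; (−1)^{2·1·6}·(-1)^1·(-1)^2 = -1.
v=31: a=31^4·(≡3), b=31^2·(≡3) mod 31; (3|31)=-1, (3|31)=-1; (−1)^{4·2·15}·(-1)^2·(-1)^4 = +1.
v=17: a=17^5·(≡11), b=17^2·(≡7) mod 17; (11|17)=-1, (7|17)=-1; (−1)^{5·2·8}·(-1)^2·(-1)^5 = -1.
v=5: a=5^6·(≡3), b=5^2·(≡3) mod 5; (3|5)=-1, (3|5)=-1; (−1)^{6·2·2}·(-1)^2·(-1)^6 = +1.
v=3: a=3^-2·(≡1), b=3^-1·(≡1) mod 3; (1|3)=+1, (1|3)=+1; (−1)^{-2·-1·1}·(+1)^-1·(+1)^-2 = +1.
v=2: v_2(a)=-5, v_2(b)=-3; units ≡ 1, 1 (mod 8); ε·ε+αω+βω = 0·0+-5·0+-3·0 ≡ 0  ⇒  (a,b)_2 = +1.
v=23: a=23^3·(≡6), b=23^2·(≡11) mod 23; (6|23)=+1, (11|23)=-1; (−1)^{3·2·11}·(+1)^2·(-1)^3 = -1.
Ram(-782, -78) = {13, 17, 23, ∞}; no ℚ_13-point on the conic.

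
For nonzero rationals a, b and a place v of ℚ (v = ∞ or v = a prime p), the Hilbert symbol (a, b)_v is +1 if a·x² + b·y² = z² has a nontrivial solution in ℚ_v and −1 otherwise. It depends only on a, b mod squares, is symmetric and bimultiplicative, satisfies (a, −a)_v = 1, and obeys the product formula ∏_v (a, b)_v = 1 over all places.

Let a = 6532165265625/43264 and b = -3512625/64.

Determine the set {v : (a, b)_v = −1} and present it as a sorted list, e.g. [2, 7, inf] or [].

Mod squares: a ≡ 17, b ≡ -140505. Check v ∈ {∞, 2, 3, 5, 13, 17, 19, 29}.
v=2: v_2(a)=-8, v_2(b)=-6; units ≡ 1, 7 (mod 8); ε·ε+αω+βω = 0·1+-8·0+-6·0 ≡ 0  ⇒  (a,b)_2 = +1.
v=3: a=3^4·(≡2), b=3^1·(≡1) mod 3; (2|3)=-1, (1|3)=+1; (−1)^{4·1·1}·(-1)^1·(+1)^4 = -1.
v=29: a=29^2·(≡12), b=29^1·(≡11) mod 29; (12|29)=-1, (11|29)=-1; (−1)^{2·1·14}·(-1)^1·(-1)^2 = -1.
v=∞: 17 > 0 and -140505 < 0  ⇒  (a,b)_∞ = +1.
v=17: a=17^1·(≡1), b=17^1·(≡6) mod 17; (1|17)=+1, (6|17)=-1; (−1)^{1·1·8}·(+1)^1·(-1)^1 = -1.
v=5: a=5^6·(≡3), b=5^3·(≡1) mod 5; (3|5)=-1, (1|5)=+1; (−1)^{6·3·2}·(-1)^3·(+1)^6 = -1.
v=13: a=13^-2·(≡10), b=13^0·(≡12) mod 13; (10|13)=+1, (12|13)=+1; (−1)^{-2·0·6}·(+1)^0·(+1)^-2 = +1.
v=19: a=19^2·(≡11), b=19^1·(≡2) mod 19; (11|19)=+1, (2|19)=-1; (−1)^{2·1·9}·(+1)^1·(-1)^2 = +1.
(17, -140505 / ℚ) ramifies at {3, 5, 17, 29}: a division algebra.

[3, 5, 17, 29]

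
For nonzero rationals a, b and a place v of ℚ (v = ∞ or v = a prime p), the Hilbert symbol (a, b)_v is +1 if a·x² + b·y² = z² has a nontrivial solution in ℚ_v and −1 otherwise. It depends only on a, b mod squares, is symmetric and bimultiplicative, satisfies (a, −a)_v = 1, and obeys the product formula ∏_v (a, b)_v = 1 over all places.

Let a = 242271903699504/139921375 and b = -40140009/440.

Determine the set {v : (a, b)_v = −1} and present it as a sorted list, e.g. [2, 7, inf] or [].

[2, 3, 5, 7, 11, 17]

Mod squares: a ≡ 2805, b ≡ -510510. Check v ∈ {∞, 2, 3, 5, 7, 11, 13, 17, 29, 31}.
v=3: a=3^9·(≡2), b=3^3·(≡2) mod 3; (2|3)=-1, (2|3)=-1; (−1)^{9·3·1}·(-1)^3·(-1)^9 = -1.
v=13: a=13^0·(≡9), b=13^1·(≡12) mod 13; (9|13)=+1, (12|13)=+1; (−1)^{0·1·6}·(+1)^1·(+1)^0 = +1.
v=29: a=29^-2·(≡14), b=29^0·(≡16) mod 29; (14|29)=-1, (16|29)=+1; (−1)^{-2·0·14}·(-1)^0·(+1)^-2 = +1.
v=5: a=5^-3·(≡4), b=5^-1·(≡2) mod 5; (4|5)=+1, (2|5)=-1; (−1)^{-3·-1·2}·(+1)^-1·(-1)^-3 = -1.
v=7: a=7^2·(≡3), b=7^1·(≡6) mod 7; (3|7)=-1, (6|7)=-1; (−1)^{2·1·3}·(-1)^1·(-1)^2 = -1.
v=17: a=17^1·(≡12), b=17^1·(≡15) mod 17; (12|17)=-1, (15|17)=+1; (−1)^{1·1·8}·(-1)^1·(+1)^1 = -1.
v=∞: 2805 > 0 and -510510 < 0  ⇒  (a,b)_∞ = +1.
v=11: a=11^-3·(≡7), b=11^-1·(≡2) mod 11; (7|11)=-1, (2|11)=-1; (−1)^{-3·-1·5}·(-1)^-1·(-1)^-3 = -1.
v=31: a=31^4·(≡15), b=31^2·(≡29) mod 31; (15|31)=-1, (29|31)=-1; (−1)^{4·2·15}·(-1)^2·(-1)^4 = +1.
v=2: v_2(a)=4, v_2(b)=-3; units ≡ 5, 1 (mod 8); ε·ε+αω+βω = 0·0+4·0+-3·1 ≡ 1  ⇒  (a,b)_2 = -1.
|Ram(2805, -510510)| = 6, even; anisotropic at {2, 3, 5, 7, 11, 17}.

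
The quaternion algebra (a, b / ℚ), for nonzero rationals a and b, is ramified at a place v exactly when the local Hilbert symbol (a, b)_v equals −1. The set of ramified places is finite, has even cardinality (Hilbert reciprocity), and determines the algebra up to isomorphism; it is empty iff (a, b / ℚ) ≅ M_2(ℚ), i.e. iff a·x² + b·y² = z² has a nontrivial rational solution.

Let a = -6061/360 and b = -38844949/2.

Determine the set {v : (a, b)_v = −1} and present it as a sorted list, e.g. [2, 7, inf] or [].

[5, 17, 19, inf]

Mod squares: a ≡ -60610, b ≡ -92378. Check v ∈ {∞, 2, 3, 5, 11, 13, 17, 19, 29}.
v=5: a=5^-1·(≡2), b=5^0·(≡3) mod 5; (2|5)=-1, (3|5)=-1; (−1)^{-1·0·2}·(-1)^0·(-1)^-1 = -1.
v=∞: -60610 < 0 and -92378 < 0  ⇒  (a,b)_∞ = -1.
v=19: a=19^1·(≡15), b=19^1·(≡12) mod 19; (15|19)=-1, (12|19)=-1; (−1)^{1·1·9}·(-1)^1·(-1)^1 = -1.
v=2: v_2(a)=-3, v_2(b)=-1; units ≡ 7, 3 (mod 8); ε·ε+αω+βω = 1·1+-3·1+-1·0 ≡ 0  ⇒  (a,b)_2 = +1.
v=11: a=11^1·(≡4), b=11^1·(≡2) mod 11; (4|11)=+1, (2|11)=-1; (−1)^{1·1·5}·(+1)^1·(-1)^1 = +1.
v=17: a=17^0·(≡14), b=17^1·(≡12) mod 17; (14|17)=-1, (12|17)=-1; (−1)^{0·1·8}·(-1)^1·(-1)^0 = -1.
v=29: a=29^1·(≡14), b=29^2·(≡4) mod 29; (14|29)=-1, (4|29)=+1; (−1)^{1·2·14}·(-1)^2·(+1)^1 = +1.
v=13: a=13^0·(≡4), b=13^1·(≡8) mod 13; (4|13)=+1, (8|13)=-1; (−1)^{0·1·6}·(+1)^1·(-1)^0 = +1.
v=3: a=3^-2·(≡2), b=3^0·(≡1) mod 3; (2|3)=-1, (1|3)=+1; (−1)^{-2·0·1}·(-1)^0·(+1)^-2 = +1.
|Ram(-60610, -92378)| = 4, even; anisotropic at {5, 17, 19, ∞}.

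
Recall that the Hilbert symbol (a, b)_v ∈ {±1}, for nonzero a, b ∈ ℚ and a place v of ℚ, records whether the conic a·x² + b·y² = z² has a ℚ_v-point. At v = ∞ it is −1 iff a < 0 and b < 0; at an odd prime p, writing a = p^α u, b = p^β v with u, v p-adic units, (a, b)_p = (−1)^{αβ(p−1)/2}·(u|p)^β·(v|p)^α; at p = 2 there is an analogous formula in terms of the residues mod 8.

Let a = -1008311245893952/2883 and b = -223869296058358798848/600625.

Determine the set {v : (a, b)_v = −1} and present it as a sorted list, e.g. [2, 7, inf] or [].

(a, b) ≡ (-39, -858) mod (ℚ^×)²; places V = {2, 3, 5, 7, 11, 13, 17, 29, 31, ∞}.
(a,b)_3: α=-1, u≡2; β=1, v≡2 (mod 3); (2|3)=-1, (2|3)=-1; sign (−1)^1·-1^1·-1^-1 = -1.
(a,b)_∞: sgn(-39)=−, sgn(-858)=−, so -1.
(a,b)_7: α=2, u≡3; β=2, v≡5 (mod 7); (3|7)=-1, (5|7)=-1; sign (−1)^0·-1^2·-1^2 = +1.
(a,b)_5: α=0, u≡1; β=-4, v≡2 (mod 5); (1|5)=+1, (2|5)=-1; sign (−1)^0·+1^-4·-1^0 = +1.
(a,b)_29: α=4, u≡12; β=6, v≡14 (mod 29); (12|29)=-1, (14|29)=-1; sign (−1)^0·-1^6·-1^4 = +1.
(a,b)_11: α=2, u≡4; β=3, v≡6 (mod 11); (4|11)=+1, (6|11)=-1; sign (−1)^0·+1^3·-1^2 = +1.
(a,b)_2: α=6, β=9; u≡1, v≡3 (mod 8); ε(u)ε(v)=0·1, αω(v)=6·1, βω(u)=9·0; sum ≡ 0  ⇒  +1.
(a,b)_31: α=-2, u≡15; β=-2, v≡18 (mod 31); (15|31)=-1, (18|31)=+1; sign (−1)^0·-1^-2·+1^-2 = +1.
(a,b)_13: α=1, u≡10; β=1, v≡1 (mod 13); (10|13)=+1, (1|13)=+1; sign (−1)^0·+1^1·+1^1 = +1.
(a,b)_17: α=2, u≡5; β=2, v≡2 (mod 17); (5|17)=-1, (2|17)=+1; sign (−1)^0·-1^2·+1^2 = +1.
(-39, -858 / ℚ) ramifies at {3, ∞}: a division algebra.

[3, inf]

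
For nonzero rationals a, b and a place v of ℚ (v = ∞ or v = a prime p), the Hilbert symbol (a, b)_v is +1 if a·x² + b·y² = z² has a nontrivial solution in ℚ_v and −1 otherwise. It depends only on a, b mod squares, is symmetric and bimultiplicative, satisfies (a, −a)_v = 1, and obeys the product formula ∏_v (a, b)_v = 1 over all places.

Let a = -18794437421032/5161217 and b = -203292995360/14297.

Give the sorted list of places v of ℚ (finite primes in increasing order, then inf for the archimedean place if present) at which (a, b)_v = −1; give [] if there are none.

(a, b) ≡ (-643994, -3219970) mod (ℚ^×)²; places V = {2, 5, 7, 13, 17, 19, 29, 31, 37, 43, 47, ∞}.
(a,b)_7: α=2, u≡5; β=2, v≡1 (mod 7); (5|7)=-1, (1|7)=+1; sign (−1)^0·-1^2·+1^2 = +1.
(a,b)_2: α=3, β=5; u≡3, v≡7 (mod 8); ε(u)ε(v)=1·1, αω(v)=3·0, βω(u)=5·1; sum ≡ 0  ⇒  +1.
(a,b)_31: α=1, u≡26; β=1, v≡24 (mod 31); (26|31)=-1, (24|31)=-1; sign (−1)^1·-1^1·-1^1 = -1.
(a,b)_5: α=0, u≡4; β=1, v≡4 (mod 5); (4|5)=+1, (4|5)=+1; sign (−1)^0·+1^1·+1^0 = +1.
(a,b)_∞: sgn(-643994)=−, sgn(-3219970)=−, so -1.
(a,b)_13: α=1, u≡6; β=1, v≡10 (mod 13); (6|13)=-1, (10|13)=+1; sign (−1)^0·-1^1·+1^1 = -1.
(a,b)_19: α=-2, u≡16; β=0, v≡9 (mod 19); (16|19)=+1, (9|19)=+1; sign (−1)^0·+1^0·+1^-2 = +1.
(a,b)_37: α=2, u≡12; β=2, v≡14 (mod 37); (12|37)=+1, (14|37)=-1; sign (−1)^0·+1^2·-1^2 = +1.
(a,b)_29: α=-2, u≡24; β=-2, v≡20 (mod 29); (24|29)=+1, (20|29)=+1; sign (−1)^0·+1^-2·+1^-2 = +1.
(a,b)_43: α=2, u≡40; β=0, v≡12 (mod 43); (40|43)=+1, (12|43)=-1; sign (−1)^0·+1^0·-1^2 = +1.
(a,b)_17: α=-1, u≡14; β=-1, v≡9 (mod 17); (14|17)=-1, (9|17)=+1; sign (−1)^0·-1^-1·+1^-1 = -1.
(a,b)_47: α=1, u≡44; β=1, v≡21 (mod 47); (44|47)=-1, (21|47)=+1; sign (−1)^1·-1^1·+1^1 = +1.
|Ram(-643994, -3219970)| = 4, even; anisotropic at {13, 17, 31, ∞}.

[13, 17, 31, inf]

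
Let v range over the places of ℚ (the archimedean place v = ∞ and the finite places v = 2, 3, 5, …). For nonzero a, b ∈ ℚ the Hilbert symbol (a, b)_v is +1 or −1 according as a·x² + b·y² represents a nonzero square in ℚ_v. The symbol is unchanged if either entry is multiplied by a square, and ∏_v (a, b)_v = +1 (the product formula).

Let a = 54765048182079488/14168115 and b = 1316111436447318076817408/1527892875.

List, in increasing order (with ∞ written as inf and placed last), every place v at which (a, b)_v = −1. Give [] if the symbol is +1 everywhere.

Mod squares: a ≡ 37145, b ≡ 4370. Check v ∈ {∞, 2, 3, 5, 11, 13, 17, 19, 23}.
v=23: a=23^-1·(≡21), b=23^-1·(≡4) mod 23; (21|23)=-1, (4|23)=+1; (−1)^{-1·-1·11}·(-1)^-1·(+1)^-1 = +1.
v=17: a=17^5·(≡8), b=17^10·(≡2) mod 17; (8|17)=+1, (2|17)=+1; (−1)^{5·10·8}·(+1)^10·(+1)^5 = +1.
v=∞: 37145 > 0 and 4370 > 0  ⇒  (a,b)_∞ = +1.
v=13: a=13^-2·(≡10), b=13^0·(≡7) mod 13; (10|13)=+1, (7|13)=-1; (−1)^{-2·0·6}·(+1)^0·(-1)^-2 = +1.
v=5: a=5^-1·(≡1), b=5^-3·(≡1) mod 5; (1|5)=+1, (1|5)=+1; (−1)^{-1·-3·2}·(+1)^-3·(+1)^-1 = +1.
v=19: a=19^1·(≡17), b=19^1·(≡2) mod 19; (17|19)=+1, (2|19)=-1; (−1)^{1·1·9}·(+1)^1·(-1)^1 = +1.
v=2: v_2(a)=24, v_2(b)=35; units ≡ 1, 1 (mod 8); ε·ε+αω+βω = 0·0+24·0+35·0 ≡ 0  ⇒  (a,b)_2 = +1.
v=3: a=3^-6·(≡2), b=3^-12·(≡2) mod 3; (2|3)=-1, (2|3)=-1; (−1)^{-6·-12·1}·(-1)^-12·(-1)^-6 = +1.
v=11: a=11^2·(≡3), b=11^0·(≡1) mod 11; (3|11)=+1, (1|11)=+1; (−1)^{2·0·5}·(+1)^0·(+1)^2 = +1.
Every local symbol is +1, so the conic 37145·x² + 4370·y² = z² has ℚ_v-points for all v and hence a ℚ-point; (a, b / ℚ) ≅ M_2(ℚ).

[]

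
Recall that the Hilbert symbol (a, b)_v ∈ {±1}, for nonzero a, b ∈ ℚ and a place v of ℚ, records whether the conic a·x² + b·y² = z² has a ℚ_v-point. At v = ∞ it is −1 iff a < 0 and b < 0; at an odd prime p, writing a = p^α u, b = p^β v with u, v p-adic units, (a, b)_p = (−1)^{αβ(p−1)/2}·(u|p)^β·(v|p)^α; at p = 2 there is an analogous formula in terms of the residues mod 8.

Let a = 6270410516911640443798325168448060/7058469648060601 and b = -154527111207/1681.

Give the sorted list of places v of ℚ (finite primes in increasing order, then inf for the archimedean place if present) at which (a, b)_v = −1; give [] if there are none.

[5, 7, 17, 19]

Mod squares: a ≡ 25935, b ≡ -6783. Check v ∈ {∞, 2, 3, 5, 7, 13, 17, 19, 23, 37, 41, 43, 53}.
v=53: a=53^-2·(≡3), b=53^0·(≡10) mod 53; (3|53)=-1, (10|53)=+1; (−1)^{-2·0·26}·(-1)^0·(+1)^-2 = +1.
v=41: a=41^-6·(≡36), b=41^-2·(≡5) mod 41; (36|41)=+1, (5|41)=+1; (−1)^{-6·-2·20}·(+1)^-2·(+1)^-6 = +1.
v=17: a=17^2·(≡12), b=17^1·(≡13) mod 17; (12|17)=-1, (13|17)=+1; (−1)^{2·1·8}·(-1)^1·(+1)^2 = -1.
v=43: a=43^6·(≡23), b=43^2·(≡31) mod 43; (23|43)=+1, (31|43)=+1; (−1)^{6·2·21}·(+1)^2·(+1)^6 = +1.
v=19: a=19^3·(≡1), b=19^1·(≡5) mod 19; (1|19)=+1, (5|19)=+1; (−1)^{3·1·9}·(+1)^1·(+1)^3 = -1.
v=3: a=3^7·(≡2), b=3^3·(≡1) mod 3; (2|3)=-1, (1|3)=+1; (−1)^{7·3·1}·(-1)^3·(+1)^7 = +1.
v=7: a=7^3·(≡1), b=7^1·(≡4) mod 7; (1|7)=+1, (4|7)=+1; (−1)^{3·1·3}·(+1)^1·(+1)^3 = -1.
v=5: a=5^1·(≡2), b=5^0·(≡3) mod 5; (2|5)=-1, (3|5)=-1; (−1)^{1·0·2}·(-1)^0·(-1)^1 = -1.
v=2: v_2(a)=2, v_2(b)=0; units ≡ 7, 1 (mod 8); ε·ε+αω+βω = 1·0+2·0+0·0 ≡ 0  ⇒  (a,b)_2 = +1.
v=∞: 25935 > 0 and -6783 < 0  ⇒  (a,b)_∞ = +1.
v=37: a=37^6·(≡32), b=37^2·(≡16) mod 37; (32|37)=-1, (16|37)=+1; (−1)^{6·2·18}·(-1)^2·(+1)^6 = +1.
v=13: a=13^1·(≡7), b=13^0·(≡3) mod 13; (7|13)=-1, (3|13)=+1; (−1)^{1·0·6}·(-1)^0·(+1)^1 = +1.
v=23: a=23^-2·(≡17), b=23^0·(≡6) mod 23; (17|23)=-1, (6|23)=+1; (−1)^{-2·0·11}·(-1)^0·(+1)^-2 = +1.
Ram(25935, -6783) = {5, 7, 17, 19}; no ℚ_5-point on the conic.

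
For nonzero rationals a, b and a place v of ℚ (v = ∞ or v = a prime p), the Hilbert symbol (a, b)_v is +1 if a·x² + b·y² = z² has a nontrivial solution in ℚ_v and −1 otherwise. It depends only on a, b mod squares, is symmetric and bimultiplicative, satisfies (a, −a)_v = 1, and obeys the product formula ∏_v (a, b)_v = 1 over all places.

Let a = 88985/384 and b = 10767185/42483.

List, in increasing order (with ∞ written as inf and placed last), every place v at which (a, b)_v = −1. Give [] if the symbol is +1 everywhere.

Mod squares: a ≡ 390, b ≡ 195. Check v ∈ {∞, 2, 3, 5, 7, 11, 13, 17, 37}.
v=2: v_2(a)=-7, v_2(b)=0; units ≡ 3, 3 (mod 8); ε·ε+αω+βω = 1·1+-7·1+0·1 ≡ 0  ⇒  (a,b)_2 = +1.
v=13: a=13^1·(≡1), b=13^1·(≡11) mod 13; (1|13)=+1, (11|13)=-1; (−1)^{1·1·6}·(+1)^1·(-1)^1 = -1.
v=17: a=17^0·(≡16), b=17^-2·(≡9) mod 17; (16|17)=+1, (9|17)=+1; (−1)^{0·-2·8}·(+1)^-2·(+1)^0 = +1.
v=∞: 390 > 0 and 195 > 0  ⇒  (a,b)_∞ = +1.
v=3: a=3^-1·(≡1), b=3^-1·(≡2) mod 3; (1|3)=+1, (2|3)=-1; (−1)^{-1·-1·1}·(+1)^-1·(-1)^-1 = +1.
v=37: a=37^2·(≡2), b=37^2·(≡3) mod 37; (2|37)=-1, (3|37)=+1; (−1)^{2·2·18}·(-1)^2·(+1)^2 = +1.
v=7: a=7^0·(≡6), b=7^-2·(≡5) mod 7; (6|7)=-1, (5|7)=-1; (−1)^{0·-2·3}·(-1)^-2·(-1)^0 = +1.
v=5: a=5^1·(≡3), b=5^1·(≡4) mod 5; (3|5)=-1, (4|5)=+1; (−1)^{1·1·2}·(-1)^1·(+1)^1 = -1.
v=11: a=11^0·(≡5), b=11^2·(≡6) mod 11; (5|11)=+1, (6|11)=-1; (−1)^{0·2·5}·(+1)^2·(-1)^0 = +1.
Ram(390, 195) = {5, 13}; no ℚ_5-point on the conic.

[5, 13]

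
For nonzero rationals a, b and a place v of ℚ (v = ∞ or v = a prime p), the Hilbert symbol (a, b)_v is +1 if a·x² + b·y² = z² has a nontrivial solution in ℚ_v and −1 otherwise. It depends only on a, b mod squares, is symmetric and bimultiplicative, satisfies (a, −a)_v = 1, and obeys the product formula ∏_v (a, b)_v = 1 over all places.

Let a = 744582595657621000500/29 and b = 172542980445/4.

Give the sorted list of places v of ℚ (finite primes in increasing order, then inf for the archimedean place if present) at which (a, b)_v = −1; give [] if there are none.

(a, b) ≡ (81345, 2805) mod (ℚ^×)²; places V = {2, 3, 5, 11, 17, 23, 29, 31, ∞}.
(a,b)_11: α=9, u≡5; β=3, v≡2 (mod 11); (5|11)=+1, (2|11)=-1; sign (−1)^1·+1^3·-1^9 = +1.
(a,b)_3: α=5, u≡1; β=1, v≡2 (mod 3); (1|3)=+1, (2|3)=-1; sign (−1)^1·+1^1·-1^5 = +1.
(a,b)_17: α=3, u≡1; β=1, v≡6 (mod 17); (1|17)=+1, (6|17)=-1; sign (−1)^0·+1^1·-1^3 = -1.
(a,b)_2: α=2, β=-2; u≡1, v≡5 (mod 8); ε(u)ε(v)=0·0, αω(v)=2·1, βω(u)=-2·0; sum ≡ 0  ⇒  +1.
(a,b)_∞: sgn(81345)=+, sgn(2805)=+, so +1.
(a,b)_5: α=3, u≡1; β=1, v≡1 (mod 5); (1|5)=+1, (1|5)=+1; sign (−1)^0·+1^1·+1^3 = +1.
(a,b)_29: α=-1, u≡2; β=0, v≡10 (mod 29); (2|29)=-1, (10|29)=-1; sign (−1)^0·-1^0·-1^-1 = -1.
(a,b)_23: α=2, u≡15; β=2, v≡19 (mod 23); (15|23)=-1, (19|23)=-1; sign (−1)^0·-1^2·-1^2 = +1.
(a,b)_31: α=0, u≡18; β=2, v≡24 (mod 31); (18|31)=+1, (24|31)=-1; sign (−1)^0·+1^2·-1^0 = +1.
(81345, 2805 / ℚ) ramifies at {17, 29}: a division algebra.

[17, 29]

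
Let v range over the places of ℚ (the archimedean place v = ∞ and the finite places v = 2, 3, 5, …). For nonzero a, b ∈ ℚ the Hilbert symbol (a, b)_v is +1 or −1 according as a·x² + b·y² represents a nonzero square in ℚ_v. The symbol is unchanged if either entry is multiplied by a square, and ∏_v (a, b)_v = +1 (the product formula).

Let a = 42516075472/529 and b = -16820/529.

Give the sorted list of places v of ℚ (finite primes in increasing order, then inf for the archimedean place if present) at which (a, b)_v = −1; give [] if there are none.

(a, b) ≡ (13, -5) mod (ℚ^×)²; places V = {2, 5, 13, 17, 23, 29, ∞}.
(a,b)_5: α=0, u≡3; β=1, v≡4 (mod 5); (3|5)=-1, (4|5)=+1; sign (−1)^0·-1^1·+1^0 = -1.
(a,b)_23: α=-2, u≡12; β=-2, v≡16 (mod 23); (12|23)=+1, (16|23)=+1; sign (−1)^0·+1^-2·+1^-2 = +1.
(a,b)_17: α=2, u≡9; β=0, v≡5 (mod 17); (9|17)=+1, (5|17)=-1; sign (−1)^0·+1^0·-1^2 = +1.
(a,b)_29: α=4, u≡20; β=2, v≡22 (mod 29); (20|29)=+1, (22|29)=+1; sign (−1)^0·+1^2·+1^4 = +1.
(a,b)_2: α=4, β=2; u≡5, v≡3 (mod 8); ε(u)ε(v)=0·1, αω(v)=4·1, βω(u)=2·1; sum ≡ 0  ⇒  +1.
(a,b)_∞: sgn(13)=+, sgn(-5)=−, so +1.
(a,b)_13: α=1, u≡3; β=0, v≡6 (mod 13); (3|13)=+1, (6|13)=-1; sign (−1)^0·+1^0·-1^1 = -1.
Ram(13, -5) = {5, 13}; no ℚ_5-point on the conic.

[5, 13]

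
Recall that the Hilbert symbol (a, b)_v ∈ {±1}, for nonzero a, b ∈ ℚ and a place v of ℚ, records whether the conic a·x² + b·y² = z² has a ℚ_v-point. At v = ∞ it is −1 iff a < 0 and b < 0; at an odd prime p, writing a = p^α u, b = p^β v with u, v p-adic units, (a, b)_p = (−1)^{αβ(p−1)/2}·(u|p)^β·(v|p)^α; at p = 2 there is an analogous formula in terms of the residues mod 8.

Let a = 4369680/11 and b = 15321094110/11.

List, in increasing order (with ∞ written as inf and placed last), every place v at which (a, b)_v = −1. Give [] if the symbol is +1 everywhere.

Mod squares: a ≡ 1155, b ≡ 5610. Check v ∈ {∞, 2, 3, 5, 7, 11, 17, 29}.
v=17: a=17^2·(≡13), b=17^1·(≡10) mod 17; (13|17)=+1, (10|17)=-1; (−1)^{2·1·8}·(+1)^1·(-1)^2 = +1.
v=∞: 1155 > 0 and 5610 > 0  ⇒  (a,b)_∞ = +1.
v=3: a=3^3·(≡1), b=3^7·(≡1) mod 3; (1|3)=+1, (1|3)=+1; (−1)^{3·7·1}·(+1)^7·(+1)^3 = -1.
v=11: a=11^-1·(≡7), b=11^-1·(≡3) mod 11; (7|11)=-1, (3|11)=+1; (−1)^{-1·-1·5}·(-1)^-1·(+1)^-1 = +1.
v=2: v_2(a)=4, v_2(b)=1; units ≡ 3, 5 (mod 8); ε·ε+αω+βω = 1·0+4·1+1·1 ≡ 1  ⇒  (a,b)_2 = -1.
v=7: a=7^1·(≡2), b=7^2·(≡5) mod 7; (2|7)=+1, (5|7)=-1; (−1)^{1·2·3}·(+1)^2·(-1)^1 = -1.
v=29: a=29^0·(≡28), b=29^2·(≡5) mod 29; (28|29)=+1, (5|29)=+1; (−1)^{0·2·14}·(+1)^2·(+1)^0 = +1.
v=5: a=5^1·(≡1), b=5^1·(≡2) mod 5; (1|5)=+1, (2|5)=-1; (−1)^{1·1·2}·(+1)^1·(-1)^1 = -1.
(1155, 5610 / ℚ) ramifies at {2, 3, 5, 7}: a division algebra.

[2, 3, 5, 7]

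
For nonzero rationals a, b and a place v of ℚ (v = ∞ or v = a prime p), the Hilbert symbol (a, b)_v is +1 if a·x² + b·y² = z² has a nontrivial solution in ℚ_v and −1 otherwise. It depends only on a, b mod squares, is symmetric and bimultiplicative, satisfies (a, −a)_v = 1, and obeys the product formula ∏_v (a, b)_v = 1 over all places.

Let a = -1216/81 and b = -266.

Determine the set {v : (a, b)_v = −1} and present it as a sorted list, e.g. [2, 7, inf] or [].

[2, inf]

Mod squares: a ≡ -19, b ≡ -266. Check v ∈ {∞, 2, 3, 7, 19}.
v=19: a=19^1·(≡10), b=19^1·(≡5) mod 19; (10|19)=-1, (5|19)=+1; (−1)^{1·1·9}·(-1)^1·(+1)^1 = +1.
v=3: a=3^-4·(≡2), b=3^0·(≡1) mod 3; (2|3)=-1, (1|3)=+1; (−1)^{-4·0·1}·(-1)^0·(+1)^-4 = +1.
v=2: v_2(a)=6, v_2(b)=1; units ≡ 5, 3 (mod 8); ε·ε+αω+βω = 0·1+6·1+1·1 ≡ 1  ⇒  (a,b)_2 = -1.
v=∞: -19 < 0 and -266 < 0  ⇒  (a,b)_∞ = -1.
v=7: a=7^0·(≡4), b=7^1·(≡4) mod 7; (4|7)=+1, (4|7)=+1; (−1)^{0·1·3}·(+1)^1·(+1)^0 = +1.
(-19, -266 / ℚ) ramifies at {2, ∞}: a division algebra.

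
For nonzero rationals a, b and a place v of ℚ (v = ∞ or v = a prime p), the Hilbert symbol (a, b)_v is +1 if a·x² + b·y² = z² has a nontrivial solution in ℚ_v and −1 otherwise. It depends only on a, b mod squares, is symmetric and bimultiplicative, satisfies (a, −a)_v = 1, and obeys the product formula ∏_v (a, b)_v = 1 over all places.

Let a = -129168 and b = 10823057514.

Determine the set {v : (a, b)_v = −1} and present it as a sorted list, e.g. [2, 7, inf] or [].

Mod squares: a ≡ -897, b ≡ 874. Check v ∈ {∞, 2, 3, 13, 17, 19, 23}.
v=19: a=19^0·(≡13), b=19^1·(≡14) mod 19; (13|19)=-1, (14|19)=-1; (−1)^{0·1·9}·(-1)^1·(-1)^0 = -1.
v=17: a=17^0·(≡15), b=17^2·(≡12) mod 17; (15|17)=+1, (12|17)=-1; (−1)^{0·2·8}·(+1)^2·(-1)^0 = +1.
v=3: a=3^3·(≡1), b=3^4·(≡1) mod 3; (1|3)=+1, (1|3)=+1; (−1)^{3·4·1}·(+1)^4·(+1)^3 = +1.
v=13: a=13^1·(≡9), b=13^0·(≡9) mod 13; (9|13)=+1, (9|13)=+1; (−1)^{1·0·6}·(+1)^0·(+1)^1 = +1.
v=23: a=23^1·(≡19), b=23^3·(≡17) mod 23; (19|23)=-1, (17|23)=-1; (−1)^{1·3·11}·(-1)^3·(-1)^1 = -1.
v=2: v_2(a)=4, v_2(b)=1; units ≡ 7, 5 (mod 8); ε·ε+αω+βω = 1·0+4·1+1·0 ≡ 0  ⇒  (a,b)_2 = +1.
v=∞: -897 < 0 and 874 > 0  ⇒  (a,b)_∞ = +1.
|Ram(-897, 874)| = 2, even; anisotropic at {19, 23}.

[19, 23]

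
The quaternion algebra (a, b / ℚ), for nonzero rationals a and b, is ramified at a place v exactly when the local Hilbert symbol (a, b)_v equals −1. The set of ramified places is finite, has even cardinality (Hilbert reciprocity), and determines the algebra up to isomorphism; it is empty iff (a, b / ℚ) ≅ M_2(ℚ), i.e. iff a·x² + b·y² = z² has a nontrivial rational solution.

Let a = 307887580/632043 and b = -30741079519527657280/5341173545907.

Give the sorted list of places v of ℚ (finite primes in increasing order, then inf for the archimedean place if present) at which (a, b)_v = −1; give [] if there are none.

Mod squares: a ≡ 165, b ≡ -15015. Check v ∈ {∞, 2, 3, 5, 7, 11, 13, 17, 19}.
v=19: a=19^0·(≡13), b=19^-2·(≡2) mod 19; (13|19)=-1, (2|19)=-1; (−1)^{0·-2·9}·(-1)^-2·(-1)^0 = +1.
v=∞: 165 > 0 and -15015 < 0  ⇒  (a,b)_∞ = +1.
v=5: a=5^1·(≡2), b=5^1·(≡2) mod 5; (2|5)=-1, (2|5)=-1; (−1)^{1·1·2}·(-1)^1·(-1)^1 = +1.
v=17: a=17^-2·(≡11), b=17^-4·(≡9) mod 17; (11|17)=-1, (9|17)=+1; (−1)^{-2·-4·8}·(-1)^-4·(+1)^-2 = +1.
v=11: a=11^1·(≡1), b=11^1·(≡8) mod 11; (1|11)=+1, (8|11)=-1; (−1)^{1·1·5}·(+1)^1·(-1)^1 = +1.
v=2: v_2(a)=2, v_2(b)=6; units ≡ 5, 1 (mod 8); ε·ε+αω+βω = 0·0+2·0+6·1 ≡ 0  ⇒  (a,b)_2 = +1.
v=3: a=3^-7·(≡1), b=3^-11·(≡2) mod 3; (1|3)=+1, (2|3)=-1; (−1)^{-7·-11·1}·(+1)^-11·(-1)^-7 = +1.
v=13: a=13^4·(≡9), b=13^9·(≡11) mod 13; (9|13)=+1, (11|13)=-1; (−1)^{4·9·6}·(+1)^9·(-1)^4 = +1.
v=7: a=7^2·(≡4), b=7^7·(≡2) mod 7; (4|7)=+1, (2|7)=+1; (−1)^{2·7·3}·(+1)^7·(+1)^2 = +1.
Ram(a, b) = ∅: the form 165·x² + -15015·y² − z² is isotropic over every ℚ_v, so by Hasse–Minkowski it is isotropic over ℚ.

[]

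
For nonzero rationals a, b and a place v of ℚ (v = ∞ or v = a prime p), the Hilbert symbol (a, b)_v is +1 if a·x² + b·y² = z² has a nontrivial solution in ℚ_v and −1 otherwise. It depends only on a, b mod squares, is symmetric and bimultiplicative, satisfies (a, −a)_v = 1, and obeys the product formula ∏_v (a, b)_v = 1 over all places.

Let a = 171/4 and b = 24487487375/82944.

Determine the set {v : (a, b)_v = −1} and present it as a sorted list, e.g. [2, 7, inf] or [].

[2, 19]

(a, b) ≡ (19, 95) mod (ℚ^×)²; places V = {2, 3, 5, 13, 19, ∞}.
(a,b)_19: α=1, u≡7; β=3, v≡7 (mod 19); (7|19)=+1, (7|19)=+1; sign (−1)^1·+1^3·+1^1 = -1.
(a,b)_2: α=-2, β=-10; u≡3, v≡7 (mod 8); ε(u)ε(v)=1·1, αω(v)=-2·0, βω(u)=-10·1; sum ≡ 1  ⇒  -1.
(a,b)_3: α=2, u≡1; β=-4, v≡2 (mod 3); (1|3)=+1, (2|3)=-1; sign (−1)^0·+1^-4·-1^2 = +1.
(a,b)_13: α=0, u≡7; β=4, v≡3 (mod 13); (7|13)=-1, (3|13)=+1; sign (−1)^0·-1^4·+1^0 = +1.
(a,b)_5: α=0, u≡4; β=3, v≡1 (mod 5); (4|5)=+1, (1|5)=+1; sign (−1)^0·+1^3·+1^0 = +1.
(a,b)_∞: sgn(19)=+, sgn(95)=+, so +1.
|Ram(19, 95)| = 2, even; anisotropic at {2, 19}.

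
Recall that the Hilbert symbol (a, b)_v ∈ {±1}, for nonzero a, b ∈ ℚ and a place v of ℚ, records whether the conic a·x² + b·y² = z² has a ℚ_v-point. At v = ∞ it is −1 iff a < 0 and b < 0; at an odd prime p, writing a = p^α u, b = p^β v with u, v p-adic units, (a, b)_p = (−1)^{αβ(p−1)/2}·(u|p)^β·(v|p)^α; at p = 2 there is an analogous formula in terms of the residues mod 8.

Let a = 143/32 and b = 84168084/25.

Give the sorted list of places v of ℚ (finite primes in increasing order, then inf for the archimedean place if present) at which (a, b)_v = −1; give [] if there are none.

(a, b) ≡ (286, 21) mod (ℚ^×)²; places V = {2, 3, 5, 7, 11, 13, ∞}.
(a,b)_∞: sgn(286)=+, sgn(21)=+, so +1.
(a,b)_2: α=-5, β=2; u≡7, v≡5 (mod 8); ε(u)ε(v)=1·0, αω(v)=-5·1, βω(u)=2·0; sum ≡ 1  ⇒  -1.
(a,b)_11: α=1, u≡9; β=2, v≡10 (mod 11); (9|11)=+1, (10|11)=-1; sign (−1)^0·+1^2·-1^1 = -1.
(a,b)_5: α=0, u≡4; β=-2, v≡4 (mod 5); (4|5)=+1, (4|5)=+1; sign (−1)^0·+1^-2·+1^0 = +1.
(a,b)_7: α=0, u≡6; β=3, v≡6 (mod 7); (6|7)=-1, (6|7)=-1; sign (−1)^0·-1^3·-1^0 = -1.
(a,b)_3: α=0, u≡1; β=1, v≡1 (mod 3); (1|3)=+1, (1|3)=+1; sign (−1)^0·+1^1·+1^0 = +1.
(a,b)_13: α=1, u≡4; β=2, v≡7 (mod 13); (4|13)=+1, (7|13)=-1; sign (−1)^0·+1^2·-1^1 = -1.
(286, 21 / ℚ) ramifies at {2, 7, 11, 13}: a division algebra.

[2, 7, 11, 13]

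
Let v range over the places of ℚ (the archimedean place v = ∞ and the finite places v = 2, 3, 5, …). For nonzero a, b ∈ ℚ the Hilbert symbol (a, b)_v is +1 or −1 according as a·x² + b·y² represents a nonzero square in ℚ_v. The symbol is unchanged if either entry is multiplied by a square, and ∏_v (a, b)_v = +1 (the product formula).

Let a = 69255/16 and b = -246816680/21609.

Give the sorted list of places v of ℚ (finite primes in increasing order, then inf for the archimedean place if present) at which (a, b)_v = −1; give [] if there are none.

[2, 11, 19, 29]

(a, b) ≡ (95, -73370) mod (ℚ^×)²; places V = {2, 3, 5, 7, 11, 19, 23, 29, ∞}.
(a,b)_11: α=0, u≡2; β=1, v≡6 (mod 11); (2|11)=-1, (6|11)=-1; sign (−1)^0·-1^1·-1^0 = -1.
(a,b)_7: α=0, u≡2; β=-4, v≡1 (mod 7); (2|7)=+1, (1|7)=+1; sign (−1)^0·+1^-4·+1^0 = +1.
(a,b)_5: α=1, u≡1; β=1, v≡1 (mod 5); (1|5)=+1, (1|5)=+1; sign (−1)^0·+1^1·+1^1 = +1.
(a,b)_2: α=-4, β=3; u≡7, v≡3 (mod 8); ε(u)ε(v)=1·1, αω(v)=-4·1, βω(u)=3·0; sum ≡ 1  ⇒  -1.
(a,b)_23: α=0, u≡3; β=1, v≡15 (mod 23); (3|23)=+1, (15|23)=-1; sign (−1)^0·+1^1·-1^0 = +1.
(a,b)_19: α=1, u≡1; β=0, v≡14 (mod 19); (1|19)=+1, (14|19)=-1; sign (−1)^0·+1^0·-1^1 = -1.
(a,b)_29: α=0, u≡2; β=3, v≡22 (mod 29); (2|29)=-1, (22|29)=+1; sign (−1)^0·-1^3·+1^0 = -1.
(a,b)_3: α=6, u≡2; β=-2, v≡1 (mod 3); (2|3)=-1, (1|3)=+1; sign (−1)^0·-1^-2·+1^6 = +1.
(a,b)_∞: sgn(95)=+, sgn(-73370)=−, so +1.
Ram(95, -73370) = {2, 11, 19, 29}; no ℚ_2-point on the conic.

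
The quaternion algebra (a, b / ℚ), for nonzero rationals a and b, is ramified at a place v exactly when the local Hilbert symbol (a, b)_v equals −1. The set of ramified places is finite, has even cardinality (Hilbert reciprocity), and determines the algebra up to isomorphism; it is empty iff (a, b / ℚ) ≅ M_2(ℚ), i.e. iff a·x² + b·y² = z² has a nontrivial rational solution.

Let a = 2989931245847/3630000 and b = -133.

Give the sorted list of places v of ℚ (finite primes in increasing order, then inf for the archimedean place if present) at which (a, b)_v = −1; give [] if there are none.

Mod squares: a ≡ 119301, b ≡ -133. Check v ∈ {∞, 2, 3, 5, 7, 11, 13, 19, 23, 29}.
v=13: a=13^3·(≡9), b=13^0·(≡10) mod 13; (9|13)=+1, (10|13)=+1; (−1)^{3·0·6}·(+1)^0·(+1)^3 = +1.
v=3: a=3^-1·(≡2), b=3^0·(≡2) mod 3; (2|3)=-1, (2|3)=-1; (−1)^{-1·0·1}·(-1)^0·(-1)^-1 = -1.
v=5: a=5^-4·(≡4), b=5^0·(≡2) mod 5; (4|5)=+1, (2|5)=-1; (−1)^{-4·0·2}·(+1)^0·(-1)^-4 = +1.
v=29: a=29^2·(≡25), b=29^0·(≡12) mod 29; (25|29)=+1, (12|29)=-1; (−1)^{2·0·14}·(+1)^0·(-1)^2 = +1.
v=23: a=23^3·(≡1), b=23^0·(≡5) mod 23; (1|23)=+1, (5|23)=-1; (−1)^{3·0·11}·(+1)^0·(-1)^3 = -1.
v=19: a=19^1·(≡17), b=19^1·(≡12) mod 19; (17|19)=+1, (12|19)=-1; (−1)^{1·1·9}·(+1)^1·(-1)^1 = +1.
v=2: v_2(a)=-4, v_2(b)=0; units ≡ 5, 3 (mod 8); ε·ε+αω+βω = 0·1+-4·1+0·1 ≡ 0  ⇒  (a,b)_2 = +1.
v=7: a=7^1·(≡3), b=7^1·(≡2) mod 7; (3|7)=-1, (2|7)=+1; (−1)^{1·1·3}·(-1)^1·(+1)^1 = +1.
v=11: a=11^-2·(≡6), b=11^0·(≡10) mod 11; (6|11)=-1, (10|11)=-1; (−1)^{-2·0·5}·(-1)^0·(-1)^-2 = +1.
v=∞: 119301 > 0 and -133 < 0  ⇒  (a,b)_∞ = +1.
Ram(119301, -133) = {3, 23}; no ℚ_3-point on the conic.

[3, 23]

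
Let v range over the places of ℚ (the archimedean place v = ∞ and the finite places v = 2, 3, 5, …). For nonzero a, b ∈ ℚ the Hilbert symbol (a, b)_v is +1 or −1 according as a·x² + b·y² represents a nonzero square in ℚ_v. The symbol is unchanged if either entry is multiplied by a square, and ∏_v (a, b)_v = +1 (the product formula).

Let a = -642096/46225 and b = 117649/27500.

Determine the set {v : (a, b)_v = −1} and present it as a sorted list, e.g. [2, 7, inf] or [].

[11, 13]

Mod squares: a ≡ -91, b ≡ 11. Check v ∈ {∞, 2, 3, 5, 7, 11, 13, 43}.
v=5: a=5^-2·(≡1), b=5^-4·(≡1) mod 5; (1|5)=+1, (1|5)=+1; (−1)^{-2·-4·2}·(+1)^-4·(+1)^-2 = +1.
v=13: a=13^1·(≡6), b=13^0·(≡5) mod 13; (6|13)=-1, (5|13)=-1; (−1)^{1·0·6}·(-1)^0·(-1)^1 = -1.
v=3: a=3^2·(≡2), b=3^0·(≡2) mod 3; (2|3)=-1, (2|3)=-1; (−1)^{2·0·1}·(-1)^0·(-1)^2 = +1.
v=7: a=7^3·(≡1), b=7^6·(≡2) mod 7; (1|7)=+1, (2|7)=+1; (−1)^{3·6·3}·(+1)^6·(+1)^3 = +1.
v=2: v_2(a)=4, v_2(b)=-2; units ≡ 5, 3 (mod 8); ε·ε+αω+βω = 0·1+4·1+-2·1 ≡ 0  ⇒  (a,b)_2 = +1.
v=43: a=43^-2·(≡25), b=43^0·(≡15) mod 43; (25|43)=+1, (15|43)=+1; (−1)^{-2·0·21}·(+1)^0·(+1)^-2 = +1.
v=∞: -91 < 0 and 11 > 0  ⇒  (a,b)_∞ = +1.
v=11: a=11^0·(≡6), b=11^-1·(≡5) mod 11; (6|11)=-1, (5|11)=+1; (−1)^{0·-1·5}·(-1)^-1·(+1)^0 = -1.
|Ram(-91, 11)| = 2, even; anisotropic at {11, 13}.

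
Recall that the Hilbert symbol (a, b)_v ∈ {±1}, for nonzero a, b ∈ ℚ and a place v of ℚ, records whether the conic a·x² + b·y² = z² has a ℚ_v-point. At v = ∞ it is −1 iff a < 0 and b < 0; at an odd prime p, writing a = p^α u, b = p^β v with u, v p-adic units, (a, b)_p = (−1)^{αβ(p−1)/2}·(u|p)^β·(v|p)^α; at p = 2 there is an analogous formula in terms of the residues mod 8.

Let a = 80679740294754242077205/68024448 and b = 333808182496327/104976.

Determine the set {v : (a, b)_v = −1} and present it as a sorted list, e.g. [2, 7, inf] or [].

[5, 11]

(a, b) ≡ (191290, 7) mod (ℚ^×)²; places V = {2, 3, 5, 7, 11, 19, 37, 47, ∞}.
(a,b)_11: α=3, u≡8; β=2, v≡2 (mod 11); (8|11)=-1, (2|11)=-1; sign (−1)^0·-1^2·-1^3 = -1.
(a,b)_∞: sgn(191290)=+, sgn(7)=+, so +1.
(a,b)_2: α=-7, β=-4; u≡5, v≡7 (mod 8); ε(u)ε(v)=0·1, αω(v)=-7·0, βω(u)=-4·1; sum ≡ 0  ⇒  +1.
(a,b)_7: α=2, u≡1; β=1, v≡2 (mod 7); (1|7)=+1, (2|7)=+1; sign (−1)^0·+1^1·+1^2 = +1.
(a,b)_19: α=6, u≡7; β=4, v≡17 (mod 19); (7|19)=+1, (17|19)=+1; sign (−1)^0·+1^4·+1^6 = +1.
(a,b)_37: α=3, u≡7; β=2, v≡7 (mod 37); (7|37)=+1, (7|37)=+1; sign (−1)^0·+1^2·+1^3 = +1.
(a,b)_5: α=1, u≡2; β=0, v≡2 (mod 5); (2|5)=-1, (2|5)=-1; sign (−1)^0·-1^0·-1^1 = -1.
(a,b)_3: α=-12, u≡1; β=-8, v≡1 (mod 3); (1|3)=+1, (1|3)=+1; sign (−1)^0·+1^-8·+1^-12 = +1.
(a,b)_47: α=3, u≡42; β=2, v≡7 (mod 47); (42|47)=+1, (7|47)=+1; sign (−1)^0·+1^2·+1^3 = +1.
Ram(191290, 7) = {5, 11}; no ℚ_5-point on the conic.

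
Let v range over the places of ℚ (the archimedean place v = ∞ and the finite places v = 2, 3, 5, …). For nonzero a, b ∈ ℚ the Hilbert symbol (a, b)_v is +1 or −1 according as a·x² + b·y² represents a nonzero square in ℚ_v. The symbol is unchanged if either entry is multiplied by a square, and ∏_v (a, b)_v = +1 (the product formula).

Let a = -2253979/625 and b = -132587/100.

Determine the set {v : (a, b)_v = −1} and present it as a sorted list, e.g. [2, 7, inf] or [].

[47, inf]

(a, b) ≡ (-2253979, -132587) mod (ℚ^×)²; places V = {2, 5, 7, 13, 17, 31, 47, ∞}.
(a,b)_13: α=1, u≡11; β=1, v≡5 (mod 13); (11|13)=-1, (5|13)=-1; sign (−1)^0·-1^1·-1^1 = +1.
(a,b)_47: α=1, u≡29; β=1, v≡39 (mod 47); (29|47)=-1, (39|47)=-1; sign (−1)^1·-1^1·-1^1 = -1.
(a,b)_31: α=1, u≡22; β=1, v≡9 (mod 31); (22|31)=-1, (9|31)=+1; sign (−1)^1·-1^1·+1^1 = +1.
(a,b)_17: α=1, u≡1; β=0, v≡2 (mod 17); (1|17)=+1, (2|17)=+1; sign (−1)^0·+1^0·+1^1 = +1.
(a,b)_5: α=-4, u≡1; β=-2, v≡2 (mod 5); (1|5)=+1, (2|5)=-1; sign (−1)^0·+1^-2·-1^-4 = +1.
(a,b)_∞: sgn(-2253979)=−, sgn(-132587)=−, so -1.
(a,b)_2: α=0, β=-2; u≡5, v≡5 (mod 8); ε(u)ε(v)=0·0, αω(v)=0·1, βω(u)=-2·1; sum ≡ 0  ⇒  +1.
(a,b)_7: α=1, u≡5; β=1, v≡4 (mod 7); (5|7)=-1, (4|7)=+1; sign (−1)^1·-1^1·+1^1 = +1.
(-2253979, -132587 / ℚ) ramifies at {47, ∞}: a division algebra.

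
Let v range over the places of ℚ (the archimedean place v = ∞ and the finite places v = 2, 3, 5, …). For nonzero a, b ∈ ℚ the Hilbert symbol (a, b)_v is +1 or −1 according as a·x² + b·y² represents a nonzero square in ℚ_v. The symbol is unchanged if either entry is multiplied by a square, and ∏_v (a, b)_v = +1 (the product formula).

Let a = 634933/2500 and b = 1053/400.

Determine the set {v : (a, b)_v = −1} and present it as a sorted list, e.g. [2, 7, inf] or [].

(a, b) ≡ (13, 13) mod (ℚ^×)²; places V = {2, 3, 5, 13, 17, ∞}.
(a,b)_∞: sgn(13)=+, sgn(13)=+, so +1.
(a,b)_2: α=-2, β=-4; u≡5, v≡5 (mod 8); ε(u)ε(v)=0·0, αω(v)=-2·1, βω(u)=-4·1; sum ≡ 0  ⇒  +1.
(a,b)_17: α=2, u≡4; β=0, v≡15 (mod 17); (4|17)=+1, (15|17)=+1; sign (−1)^0·+1^0·+1^2 = +1.
(a,b)_3: α=0, u≡1; β=4, v≡1 (mod 3); (1|3)=+1, (1|3)=+1; sign (−1)^0·+1^4·+1^0 = +1.
(a,b)_5: α=-4, u≡2; β=-2, v≡3 (mod 5); (2|5)=-1, (3|5)=-1; sign (−1)^0·-1^-2·-1^-4 = +1.
(a,b)_13: α=3, u≡4; β=1, v≡12 (mod 13); (4|13)=+1, (12|13)=+1; sign (−1)^0·+1^1·+1^3 = +1.
Ram(a, b) = ∅: the form 13·x² + 13·y² − z² is isotropic over every ℚ_v, so by Hasse–Minkowski it is isotropic over ℚ.

[]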